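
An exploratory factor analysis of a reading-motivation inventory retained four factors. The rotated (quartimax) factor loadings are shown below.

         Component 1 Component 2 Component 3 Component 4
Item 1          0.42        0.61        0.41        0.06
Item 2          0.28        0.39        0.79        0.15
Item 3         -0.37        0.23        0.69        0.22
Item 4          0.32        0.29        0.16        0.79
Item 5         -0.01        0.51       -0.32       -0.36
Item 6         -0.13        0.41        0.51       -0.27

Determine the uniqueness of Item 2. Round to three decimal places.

h² = 0.28² + 0.39² + 0.79² + 0.15² = 0.0784 + 0.1521 + 0.6241 + 0.0225 = 0.8771
Uniqueness u² = 1 − h² = 1 − 0.8771 = 0.1229

0.123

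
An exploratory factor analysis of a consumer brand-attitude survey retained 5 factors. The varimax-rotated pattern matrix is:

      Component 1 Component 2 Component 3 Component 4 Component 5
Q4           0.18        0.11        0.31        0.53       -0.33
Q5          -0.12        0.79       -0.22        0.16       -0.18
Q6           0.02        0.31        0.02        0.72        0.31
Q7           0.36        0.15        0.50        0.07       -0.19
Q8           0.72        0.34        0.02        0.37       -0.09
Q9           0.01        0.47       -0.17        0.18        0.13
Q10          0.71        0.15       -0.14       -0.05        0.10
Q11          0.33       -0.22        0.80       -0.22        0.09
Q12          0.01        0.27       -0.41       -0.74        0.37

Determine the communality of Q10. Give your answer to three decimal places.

0.559

h² = 0.71² + 0.15² + (-0.14)² + (-0.05)² + 0.10² = 0.5041 + 0.0225 + 0.0196 + 0.0025 + 0.0100 = 0.5587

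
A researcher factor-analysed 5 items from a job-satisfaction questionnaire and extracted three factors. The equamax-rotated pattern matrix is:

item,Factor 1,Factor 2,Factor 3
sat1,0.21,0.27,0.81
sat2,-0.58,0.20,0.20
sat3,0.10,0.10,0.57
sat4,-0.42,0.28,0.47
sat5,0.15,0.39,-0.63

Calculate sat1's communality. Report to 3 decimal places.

h² = 0.21² + 0.27² + 0.81² = 0.0441 + 0.0729 + 0.6561 = 0.7731

0.773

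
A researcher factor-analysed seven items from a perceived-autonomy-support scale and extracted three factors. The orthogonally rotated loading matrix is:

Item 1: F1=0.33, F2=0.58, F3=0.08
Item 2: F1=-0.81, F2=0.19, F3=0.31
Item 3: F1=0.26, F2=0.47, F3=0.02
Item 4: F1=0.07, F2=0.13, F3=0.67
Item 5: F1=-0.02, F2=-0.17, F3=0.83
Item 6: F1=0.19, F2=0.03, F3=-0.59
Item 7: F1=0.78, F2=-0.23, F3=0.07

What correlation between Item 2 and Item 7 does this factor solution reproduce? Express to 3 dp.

-0.654

r̂ = Σ λ_i·λ_j across factors = (-0.81)(0.78) + (0.19)(-0.23) + (0.31)(0.07)
  = -0.6318 -0.0437 +0.0217 = -0.6538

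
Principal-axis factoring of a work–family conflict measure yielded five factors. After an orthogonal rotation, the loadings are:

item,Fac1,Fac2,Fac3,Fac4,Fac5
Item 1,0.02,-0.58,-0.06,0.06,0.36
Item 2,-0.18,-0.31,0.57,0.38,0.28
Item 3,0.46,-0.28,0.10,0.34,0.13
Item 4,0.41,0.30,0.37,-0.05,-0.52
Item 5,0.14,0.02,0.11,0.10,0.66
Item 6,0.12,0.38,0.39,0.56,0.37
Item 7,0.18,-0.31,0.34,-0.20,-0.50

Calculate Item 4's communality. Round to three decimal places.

0.668

h² = 0.41² + 0.30² + 0.37² + (-0.05)² + (-0.52)² = 0.1681 + 0.0900 + 0.1369 + 0.0025 + 0.2704 = 0.6679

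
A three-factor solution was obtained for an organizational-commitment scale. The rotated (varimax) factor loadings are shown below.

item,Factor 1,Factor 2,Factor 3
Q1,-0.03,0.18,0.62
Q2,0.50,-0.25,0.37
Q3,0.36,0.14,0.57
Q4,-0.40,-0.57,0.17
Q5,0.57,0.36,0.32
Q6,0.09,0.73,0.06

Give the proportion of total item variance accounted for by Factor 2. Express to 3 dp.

0.184

SS loadings for Factor 2 = 0.18² + (-0.25)² + 0.14² + (-0.57)² + 0.36² + 0.73² = 1.1019
Proportion of variance = 1.1019 / 6 = 0.1836.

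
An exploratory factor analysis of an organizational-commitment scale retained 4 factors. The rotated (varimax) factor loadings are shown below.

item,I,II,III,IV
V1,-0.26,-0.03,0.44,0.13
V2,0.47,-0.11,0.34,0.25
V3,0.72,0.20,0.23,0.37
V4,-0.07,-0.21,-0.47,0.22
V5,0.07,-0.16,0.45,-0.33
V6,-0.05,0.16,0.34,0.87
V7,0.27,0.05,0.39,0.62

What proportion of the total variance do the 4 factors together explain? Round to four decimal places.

0.5159

Communalities: 0.2790, 0.4111, 0.7482, 0.3183, 0.3419, 0.9006, 0.6119; Σh² = 3.6110.
Total variance with 7 standardized items is 7, so the solution explains 3.6110/7 = 0.5159.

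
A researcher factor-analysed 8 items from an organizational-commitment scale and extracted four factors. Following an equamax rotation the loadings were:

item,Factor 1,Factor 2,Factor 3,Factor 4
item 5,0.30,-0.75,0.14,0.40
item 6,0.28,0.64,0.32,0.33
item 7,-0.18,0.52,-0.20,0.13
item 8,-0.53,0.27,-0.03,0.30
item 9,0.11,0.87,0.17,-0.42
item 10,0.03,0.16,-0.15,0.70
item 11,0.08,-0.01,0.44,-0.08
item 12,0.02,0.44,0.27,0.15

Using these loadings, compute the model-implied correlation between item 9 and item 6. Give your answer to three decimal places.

0.503

r̂ = Σ λ_i·λ_j across factors = (0.11)(0.28) + (0.87)(0.64) + (0.17)(0.32) + (-0.42)(0.33)
  = +0.0308 +0.5568 +0.0544 -0.1386 = 0.5034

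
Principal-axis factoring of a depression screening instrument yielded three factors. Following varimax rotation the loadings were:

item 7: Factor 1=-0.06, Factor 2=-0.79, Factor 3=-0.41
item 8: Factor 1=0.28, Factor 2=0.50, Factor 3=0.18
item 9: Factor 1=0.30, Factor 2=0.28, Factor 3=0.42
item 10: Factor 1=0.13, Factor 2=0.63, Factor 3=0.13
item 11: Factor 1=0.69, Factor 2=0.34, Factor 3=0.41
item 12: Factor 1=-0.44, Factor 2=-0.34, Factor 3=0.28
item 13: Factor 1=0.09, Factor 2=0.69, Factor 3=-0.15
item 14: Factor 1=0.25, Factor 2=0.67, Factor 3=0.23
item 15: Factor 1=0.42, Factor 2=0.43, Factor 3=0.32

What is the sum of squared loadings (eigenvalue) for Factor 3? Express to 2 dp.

SS loadings for Factor 3 = (-0.41)² + 0.18² + 0.42² + 0.13² + 0.41² + 0.28² + (-0.15)² + 0.23² + 0.32² = 0.1681 + 0.0324 + 0.1764 + 0.0169 + 0.1681 + 0.0784 + 0.0225 + 0.0529 + 0.1024 = 0.8181

0.82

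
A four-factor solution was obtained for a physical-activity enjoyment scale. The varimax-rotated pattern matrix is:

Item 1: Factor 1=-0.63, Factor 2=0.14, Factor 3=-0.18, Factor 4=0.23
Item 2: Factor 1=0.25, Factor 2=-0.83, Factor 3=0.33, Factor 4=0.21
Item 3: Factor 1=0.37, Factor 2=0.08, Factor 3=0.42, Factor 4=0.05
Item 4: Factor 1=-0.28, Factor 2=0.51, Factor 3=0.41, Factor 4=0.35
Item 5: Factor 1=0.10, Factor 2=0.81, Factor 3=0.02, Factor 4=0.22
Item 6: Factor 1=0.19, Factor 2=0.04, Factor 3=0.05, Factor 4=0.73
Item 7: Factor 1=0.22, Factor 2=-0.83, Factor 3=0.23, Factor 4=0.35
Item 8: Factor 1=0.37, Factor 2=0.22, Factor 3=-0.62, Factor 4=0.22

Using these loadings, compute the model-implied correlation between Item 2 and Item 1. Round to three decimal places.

r̂ = Σ λ_i·λ_j across factors = (0.25)(-0.63) + (-0.83)(0.14) + (0.33)(-0.18) + (0.21)(0.23)
  = -0.1575 -0.1162 -0.0594 +0.0483 = -0.2848

-0.285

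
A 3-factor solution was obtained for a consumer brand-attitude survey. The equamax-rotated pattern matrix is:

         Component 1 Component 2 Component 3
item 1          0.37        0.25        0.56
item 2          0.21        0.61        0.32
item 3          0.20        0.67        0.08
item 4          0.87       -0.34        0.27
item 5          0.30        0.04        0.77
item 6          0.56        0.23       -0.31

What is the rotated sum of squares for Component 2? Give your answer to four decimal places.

SS loadings for Component 2 = 0.25² + 0.61² + 0.67² + (-0.34)² + 0.04² + 0.23² = 0.0625 + 0.3721 + 0.4489 + 0.1156 + 0.0016 + 0.0529 = 1.0536

1.0536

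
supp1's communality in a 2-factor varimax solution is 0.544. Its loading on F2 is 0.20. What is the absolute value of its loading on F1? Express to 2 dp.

Under orthogonal rotation h² = Σλ², so λ_F1² = h² − (0.0400) = 0.544 − 0.0400 = 0.5040.
|λ| = √0.5040 = 0.7099.

0.71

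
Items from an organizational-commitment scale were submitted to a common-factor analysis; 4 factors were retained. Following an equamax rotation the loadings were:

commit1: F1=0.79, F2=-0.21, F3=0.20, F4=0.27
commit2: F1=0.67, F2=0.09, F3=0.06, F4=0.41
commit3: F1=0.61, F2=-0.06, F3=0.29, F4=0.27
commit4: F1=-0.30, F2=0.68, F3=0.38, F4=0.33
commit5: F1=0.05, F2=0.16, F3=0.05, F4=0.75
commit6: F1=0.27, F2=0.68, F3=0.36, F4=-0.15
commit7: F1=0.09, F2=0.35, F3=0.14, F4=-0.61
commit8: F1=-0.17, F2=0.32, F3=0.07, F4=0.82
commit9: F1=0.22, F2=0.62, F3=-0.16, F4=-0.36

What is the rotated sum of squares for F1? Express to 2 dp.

SS loadings for F1 = 0.79² + 0.67² + 0.61² + (-0.30)² + 0.05² + 0.27² + 0.09² + (-0.17)² + 0.22² = 0.6241 + 0.4489 + 0.3721 + 0.0900 + 0.0025 + 0.0729 + 0.0081 + 0.0289 + 0.0484 = 1.6959

1.70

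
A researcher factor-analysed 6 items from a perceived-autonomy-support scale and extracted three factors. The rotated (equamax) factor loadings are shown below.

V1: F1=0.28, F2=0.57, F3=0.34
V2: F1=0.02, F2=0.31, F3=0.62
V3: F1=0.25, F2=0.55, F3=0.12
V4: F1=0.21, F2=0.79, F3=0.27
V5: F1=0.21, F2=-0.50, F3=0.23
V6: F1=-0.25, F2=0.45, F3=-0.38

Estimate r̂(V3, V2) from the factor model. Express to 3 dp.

r̂ = Σ λ_i·λ_j across factors = (0.25)(0.02) + (0.55)(0.31) + (0.12)(0.62)
  = +0.0050 +0.1705 +0.0744 = 0.2499

0.250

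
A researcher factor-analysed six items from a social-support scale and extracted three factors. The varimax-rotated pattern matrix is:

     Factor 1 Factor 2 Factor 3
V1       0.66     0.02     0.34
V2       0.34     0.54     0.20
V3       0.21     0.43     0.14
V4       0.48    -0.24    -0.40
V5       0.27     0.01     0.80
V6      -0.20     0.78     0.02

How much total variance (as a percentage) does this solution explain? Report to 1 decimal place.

Communalities: 0.5516, 0.4472, 0.2486, 0.4480, 0.7130, 0.6488; Σh² = 3.0572.
Total variance with 6 standardized items is 6, so the solution explains 3.0572/6 = 0.5095 = 50.95%.

51.0%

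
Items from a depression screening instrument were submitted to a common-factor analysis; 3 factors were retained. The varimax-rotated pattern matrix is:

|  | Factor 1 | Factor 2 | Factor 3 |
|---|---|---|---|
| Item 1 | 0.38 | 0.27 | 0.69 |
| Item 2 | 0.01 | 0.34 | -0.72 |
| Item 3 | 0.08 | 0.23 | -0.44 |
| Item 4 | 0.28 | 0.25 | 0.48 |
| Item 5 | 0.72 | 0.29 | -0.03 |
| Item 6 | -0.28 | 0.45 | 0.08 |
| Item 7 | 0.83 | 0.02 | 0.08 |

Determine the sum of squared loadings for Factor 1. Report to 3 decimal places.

SS loadings for Factor 1 = 0.38² + 0.01² + 0.08² + 0.28² + 0.72² + (-0.28)² + 0.83² = 0.1444 + 0.0001 + 0.0064 + 0.0784 + 0.5184 + 0.0784 + 0.6889 = 1.5150

1.515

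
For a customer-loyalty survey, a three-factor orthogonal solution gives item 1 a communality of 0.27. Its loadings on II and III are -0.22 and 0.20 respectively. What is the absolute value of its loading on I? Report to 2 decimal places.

0.43

Under orthogonal rotation h² = Σλ², so λ_I² = h² − (0.0884) = 0.27 − 0.0884 = 0.1816.
|λ| = √0.1816 = 0.4261.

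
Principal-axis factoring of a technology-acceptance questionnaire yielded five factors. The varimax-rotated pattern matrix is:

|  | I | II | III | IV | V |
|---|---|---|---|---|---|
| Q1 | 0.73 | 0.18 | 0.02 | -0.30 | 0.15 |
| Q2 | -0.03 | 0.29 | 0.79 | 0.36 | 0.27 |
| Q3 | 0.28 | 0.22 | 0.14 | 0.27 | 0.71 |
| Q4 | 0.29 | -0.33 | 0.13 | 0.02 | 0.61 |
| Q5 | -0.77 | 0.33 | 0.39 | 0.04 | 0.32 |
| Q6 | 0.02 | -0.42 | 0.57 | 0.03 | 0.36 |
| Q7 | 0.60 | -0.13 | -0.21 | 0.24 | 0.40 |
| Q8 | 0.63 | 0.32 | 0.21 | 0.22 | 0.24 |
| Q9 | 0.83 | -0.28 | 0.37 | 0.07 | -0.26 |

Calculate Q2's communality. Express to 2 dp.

h² = (-0.03)² + 0.29² + 0.79² + 0.36² + 0.27² = 0.0009 + 0.0841 + 0.6241 + 0.1296 + 0.0729 = 0.9116

0.91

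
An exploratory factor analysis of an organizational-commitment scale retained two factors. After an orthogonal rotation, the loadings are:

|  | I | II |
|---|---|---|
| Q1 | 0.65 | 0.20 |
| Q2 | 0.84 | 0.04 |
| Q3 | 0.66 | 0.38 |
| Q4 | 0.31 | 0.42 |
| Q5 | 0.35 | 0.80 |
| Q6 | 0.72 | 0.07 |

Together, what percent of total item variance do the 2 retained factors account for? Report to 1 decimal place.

SS loadings by factor: 2.3007, 1.0073; total = 3.3080.
Total variance with 6 standardized items is 6, so the solution explains 3.3080/6 = 0.5513 = 55.13%.

55.1%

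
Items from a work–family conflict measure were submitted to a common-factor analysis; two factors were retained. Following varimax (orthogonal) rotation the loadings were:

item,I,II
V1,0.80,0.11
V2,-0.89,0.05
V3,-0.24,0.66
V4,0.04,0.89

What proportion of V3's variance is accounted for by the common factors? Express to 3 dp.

h² = (-0.24)² + 0.66² = 0.0576 + 0.4356 = 0.4932

0.493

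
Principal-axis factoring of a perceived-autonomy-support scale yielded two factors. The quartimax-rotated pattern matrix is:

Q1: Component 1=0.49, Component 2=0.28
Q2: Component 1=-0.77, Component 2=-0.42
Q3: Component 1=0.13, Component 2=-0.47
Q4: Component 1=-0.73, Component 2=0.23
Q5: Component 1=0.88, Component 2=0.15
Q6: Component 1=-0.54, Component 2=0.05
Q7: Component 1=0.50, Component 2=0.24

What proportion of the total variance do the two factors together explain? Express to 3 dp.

0.473

SS loadings by factor: 2.6988, 0.6112; total = 3.3100.
Total variance with 7 standardized items is 7, so the solution explains 3.3100/7 = 0.4729.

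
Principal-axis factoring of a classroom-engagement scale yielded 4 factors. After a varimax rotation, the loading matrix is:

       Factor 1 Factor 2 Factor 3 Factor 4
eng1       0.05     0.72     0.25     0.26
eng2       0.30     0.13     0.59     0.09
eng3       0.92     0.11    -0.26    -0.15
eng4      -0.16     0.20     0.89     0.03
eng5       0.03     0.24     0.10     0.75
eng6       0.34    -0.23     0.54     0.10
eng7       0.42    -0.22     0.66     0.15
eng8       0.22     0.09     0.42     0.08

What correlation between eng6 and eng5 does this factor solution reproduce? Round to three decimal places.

r̂ = Σ λ_i·λ_j across factors = (0.34)(0.03) + (-0.23)(0.24) + (0.54)(0.10) + (0.10)(0.75)
  = +0.0102 -0.0552 +0.0540 +0.0750 = 0.0840

0.084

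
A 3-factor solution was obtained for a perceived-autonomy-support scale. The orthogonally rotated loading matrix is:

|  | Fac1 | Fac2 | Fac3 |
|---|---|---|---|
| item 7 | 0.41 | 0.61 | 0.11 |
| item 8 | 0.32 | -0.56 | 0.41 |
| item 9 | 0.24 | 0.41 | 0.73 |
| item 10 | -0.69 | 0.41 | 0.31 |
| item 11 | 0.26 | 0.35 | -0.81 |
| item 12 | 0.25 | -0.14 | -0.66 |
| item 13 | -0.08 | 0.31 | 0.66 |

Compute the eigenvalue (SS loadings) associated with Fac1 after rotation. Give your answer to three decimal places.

0.941

SS loadings for Fac1 = 0.41² + 0.32² + 0.24² + (-0.69)² + 0.26² + 0.25² + (-0.08)² = 0.1681 + 0.1024 + 0.0576 + 0.4761 + 0.0676 + 0.0625 + 0.0064 = 0.9407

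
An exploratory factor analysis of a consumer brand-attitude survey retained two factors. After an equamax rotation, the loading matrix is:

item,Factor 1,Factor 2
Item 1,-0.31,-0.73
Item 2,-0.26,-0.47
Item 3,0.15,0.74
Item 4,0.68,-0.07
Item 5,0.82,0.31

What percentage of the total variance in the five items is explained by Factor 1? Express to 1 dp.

SS loadings for Factor 1 = (-0.31)² + (-0.26)² + 0.15² + 0.68² + 0.82² = 1.3210
With 5 standardized items, total variance = 5. Proportion = 1.3210/5 = 0.2642 → 26.42%.

26.4%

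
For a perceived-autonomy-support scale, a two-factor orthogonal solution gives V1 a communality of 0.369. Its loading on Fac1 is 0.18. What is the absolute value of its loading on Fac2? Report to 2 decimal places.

0.58

Under orthogonal rotation h² = Σλ², so λ_Fac2² = h² − (0.0324) = 0.369 − 0.0324 = 0.3366.
|λ| = √0.3366 = 0.5802.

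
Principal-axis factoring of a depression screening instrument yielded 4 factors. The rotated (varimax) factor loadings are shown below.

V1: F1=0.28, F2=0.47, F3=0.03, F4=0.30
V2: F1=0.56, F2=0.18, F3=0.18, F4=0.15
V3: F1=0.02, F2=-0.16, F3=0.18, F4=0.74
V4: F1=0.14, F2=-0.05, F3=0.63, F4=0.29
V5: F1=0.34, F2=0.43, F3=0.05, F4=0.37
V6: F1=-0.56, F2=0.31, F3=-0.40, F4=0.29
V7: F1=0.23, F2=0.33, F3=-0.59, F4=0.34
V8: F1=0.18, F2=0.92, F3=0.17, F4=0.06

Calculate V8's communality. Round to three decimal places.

h² = 0.18² + 0.92² + 0.17² + 0.06² = 0.0324 + 0.8464 + 0.0289 + 0.0036 = 0.9113

0.911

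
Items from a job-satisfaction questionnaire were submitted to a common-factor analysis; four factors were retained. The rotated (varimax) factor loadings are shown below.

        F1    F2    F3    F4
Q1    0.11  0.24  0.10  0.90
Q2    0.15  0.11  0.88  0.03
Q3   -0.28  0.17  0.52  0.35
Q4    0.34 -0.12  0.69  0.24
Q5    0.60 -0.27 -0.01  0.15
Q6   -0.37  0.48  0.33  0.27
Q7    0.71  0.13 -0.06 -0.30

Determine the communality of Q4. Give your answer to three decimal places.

h² = 0.34² + (-0.12)² + 0.69² + 0.24² = 0.1156 + 0.0144 + 0.4761 + 0.0576 = 0.6637

0.664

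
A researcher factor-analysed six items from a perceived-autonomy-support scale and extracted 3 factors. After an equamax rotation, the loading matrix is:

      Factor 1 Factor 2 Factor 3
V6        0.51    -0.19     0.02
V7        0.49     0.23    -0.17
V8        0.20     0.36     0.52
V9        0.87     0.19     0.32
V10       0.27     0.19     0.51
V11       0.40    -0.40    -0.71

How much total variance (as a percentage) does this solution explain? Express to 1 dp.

Communalities: 0.2966, 0.3219, 0.4400, 0.8954, 0.3691, 0.8241; Σh² = 3.1471.
Total variance with 6 standardized items is 6, so the solution explains 3.1471/6 = 0.5245 = 52.45%.

52.5%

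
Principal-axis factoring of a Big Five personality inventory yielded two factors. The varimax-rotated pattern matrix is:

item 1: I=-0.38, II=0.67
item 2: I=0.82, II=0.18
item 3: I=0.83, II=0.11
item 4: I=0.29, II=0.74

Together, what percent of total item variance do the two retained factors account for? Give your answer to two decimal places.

65.77%

SS loadings by factor: 1.5898, 1.0410; total = 2.6308.
Total variance with 4 standardized items is 4, so the solution explains 2.6308/4 = 0.6577 = 65.77%.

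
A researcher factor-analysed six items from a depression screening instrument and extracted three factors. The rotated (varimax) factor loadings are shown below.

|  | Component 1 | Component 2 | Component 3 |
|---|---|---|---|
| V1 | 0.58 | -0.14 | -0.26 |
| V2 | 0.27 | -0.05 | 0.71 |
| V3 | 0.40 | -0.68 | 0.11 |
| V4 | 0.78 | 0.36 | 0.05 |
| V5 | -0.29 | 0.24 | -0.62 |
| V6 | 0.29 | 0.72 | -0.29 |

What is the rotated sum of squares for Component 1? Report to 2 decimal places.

1.35

SS loadings for Component 1 = 0.58² + 0.27² + 0.40² + 0.78² + (-0.29)² + 0.29² = 0.3364 + 0.0729 + 0.1600 + 0.6084 + 0.0841 + 0.0841 = 1.3459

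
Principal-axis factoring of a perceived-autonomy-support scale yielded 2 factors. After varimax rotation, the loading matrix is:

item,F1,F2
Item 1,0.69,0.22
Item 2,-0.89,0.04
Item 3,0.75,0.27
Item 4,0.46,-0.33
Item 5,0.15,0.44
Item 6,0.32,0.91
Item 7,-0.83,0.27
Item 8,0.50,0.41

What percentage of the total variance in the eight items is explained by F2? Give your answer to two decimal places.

SS loadings for F2 = 0.22² + 0.04² + 0.27² + (-0.33)² + 0.44² + 0.91² + 0.27² + 0.41² = 1.4945
With 8 standardized items, total variance = 8. Proportion = 1.4945/8 = 0.1868 → 18.68%.

18.68%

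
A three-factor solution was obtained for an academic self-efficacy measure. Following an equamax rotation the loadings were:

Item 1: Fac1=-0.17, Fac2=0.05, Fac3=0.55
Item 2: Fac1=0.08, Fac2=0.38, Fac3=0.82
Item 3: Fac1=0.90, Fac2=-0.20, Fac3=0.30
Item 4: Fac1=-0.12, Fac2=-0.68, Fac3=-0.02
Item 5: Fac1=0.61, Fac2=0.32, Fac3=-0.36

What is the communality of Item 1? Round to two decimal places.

h² = (-0.17)² + 0.05² + 0.55² = 0.0289 + 0.0025 + 0.3025 = 0.3339

0.33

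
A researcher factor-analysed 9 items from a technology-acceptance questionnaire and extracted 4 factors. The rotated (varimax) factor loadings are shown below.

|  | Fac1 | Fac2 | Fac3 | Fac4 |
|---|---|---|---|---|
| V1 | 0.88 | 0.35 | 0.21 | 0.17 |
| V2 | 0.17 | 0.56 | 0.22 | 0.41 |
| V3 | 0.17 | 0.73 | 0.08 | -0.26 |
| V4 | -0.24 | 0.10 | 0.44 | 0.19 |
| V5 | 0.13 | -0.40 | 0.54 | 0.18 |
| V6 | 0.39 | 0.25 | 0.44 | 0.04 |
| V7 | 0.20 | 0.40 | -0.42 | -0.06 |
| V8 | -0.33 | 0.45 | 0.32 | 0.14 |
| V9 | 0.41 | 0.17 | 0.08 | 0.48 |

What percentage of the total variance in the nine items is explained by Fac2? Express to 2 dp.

17.70%

SS loadings for Fac2 = 0.35² + 0.56² + 0.73² + 0.10² + (-0.40)² + 0.25² + 0.40² + 0.45² + 0.17² = 1.5929
With 9 standardized items, total variance = 9. Proportion = 1.5929/9 = 0.1770 → 17.70%.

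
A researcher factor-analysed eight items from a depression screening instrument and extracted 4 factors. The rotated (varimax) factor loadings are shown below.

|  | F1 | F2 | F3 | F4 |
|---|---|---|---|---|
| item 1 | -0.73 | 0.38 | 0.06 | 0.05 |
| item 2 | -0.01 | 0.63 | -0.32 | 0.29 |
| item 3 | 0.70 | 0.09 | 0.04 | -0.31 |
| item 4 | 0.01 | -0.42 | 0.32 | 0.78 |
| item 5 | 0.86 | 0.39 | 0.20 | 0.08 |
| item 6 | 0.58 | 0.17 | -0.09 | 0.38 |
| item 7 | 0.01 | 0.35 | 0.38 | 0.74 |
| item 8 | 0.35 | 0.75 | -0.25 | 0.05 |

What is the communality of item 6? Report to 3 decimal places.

h² = 0.58² + 0.17² + (-0.09)² + 0.38² = 0.3364 + 0.0289 + 0.0081 + 0.1444 = 0.5178

0.518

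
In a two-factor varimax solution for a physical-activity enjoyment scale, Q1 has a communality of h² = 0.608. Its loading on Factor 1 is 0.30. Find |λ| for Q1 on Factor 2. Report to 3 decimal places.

Under orthogonal rotation h² = Σλ², so λ_Factor 2² = h² − (0.0900) = 0.608 − 0.0900 = 0.5180.
|λ| = √0.5180 = 0.7197.

0.720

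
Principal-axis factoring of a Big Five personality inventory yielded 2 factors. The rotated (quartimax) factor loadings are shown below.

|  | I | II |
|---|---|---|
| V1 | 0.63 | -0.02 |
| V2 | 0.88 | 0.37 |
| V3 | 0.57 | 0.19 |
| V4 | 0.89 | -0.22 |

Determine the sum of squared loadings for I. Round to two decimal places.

2.29

SS loadings for I = 0.63² + 0.88² + 0.57² + 0.89² = 0.3969 + 0.7744 + 0.3249 + 0.7921 = 2.2883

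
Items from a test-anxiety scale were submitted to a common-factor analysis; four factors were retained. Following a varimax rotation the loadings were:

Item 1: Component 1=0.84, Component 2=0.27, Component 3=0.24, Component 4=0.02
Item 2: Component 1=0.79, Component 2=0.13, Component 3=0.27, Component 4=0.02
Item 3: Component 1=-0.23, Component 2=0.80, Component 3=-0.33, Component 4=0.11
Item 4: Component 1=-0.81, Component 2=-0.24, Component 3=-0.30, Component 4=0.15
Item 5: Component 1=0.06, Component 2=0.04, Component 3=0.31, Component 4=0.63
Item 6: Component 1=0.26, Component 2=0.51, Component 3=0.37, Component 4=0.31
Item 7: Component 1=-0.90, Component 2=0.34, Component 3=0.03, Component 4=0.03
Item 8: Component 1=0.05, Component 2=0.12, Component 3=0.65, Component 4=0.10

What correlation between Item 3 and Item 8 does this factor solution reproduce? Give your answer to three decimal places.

r̂ = Σ λ_i·λ_j across factors = (-0.23)(0.05) + (0.80)(0.12) + (-0.33)(0.65) + (0.11)(0.10)
  = -0.0115 +0.0960 -0.2145 +0.0110 = -0.1190

-0.119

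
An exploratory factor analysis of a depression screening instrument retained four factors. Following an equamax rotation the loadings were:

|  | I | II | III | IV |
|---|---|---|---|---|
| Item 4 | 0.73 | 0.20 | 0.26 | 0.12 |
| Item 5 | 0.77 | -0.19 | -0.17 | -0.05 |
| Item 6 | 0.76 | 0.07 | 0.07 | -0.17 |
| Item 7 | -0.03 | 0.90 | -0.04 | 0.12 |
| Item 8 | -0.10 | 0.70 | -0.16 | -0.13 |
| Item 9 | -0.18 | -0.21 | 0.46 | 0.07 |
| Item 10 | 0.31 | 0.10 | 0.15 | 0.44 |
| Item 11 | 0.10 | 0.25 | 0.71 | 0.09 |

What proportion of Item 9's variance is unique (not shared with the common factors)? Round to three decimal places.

h² = (-0.18)² + (-0.21)² + 0.46² + 0.07² = 0.0324 + 0.0441 + 0.2116 + 0.0049 = 0.2930
Uniqueness u² = 1 − h² = 1 − 0.2930 = 0.7070

0.707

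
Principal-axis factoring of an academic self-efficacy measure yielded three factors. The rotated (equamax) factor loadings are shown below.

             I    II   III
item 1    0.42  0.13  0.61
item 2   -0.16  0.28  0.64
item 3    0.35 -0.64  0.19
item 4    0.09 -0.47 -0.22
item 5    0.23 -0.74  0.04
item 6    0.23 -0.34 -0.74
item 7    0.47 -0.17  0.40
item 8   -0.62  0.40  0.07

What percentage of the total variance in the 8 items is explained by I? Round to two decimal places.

SS loadings for I = 0.42² + (-0.16)² + 0.35² + 0.09² + 0.23² + 0.23² + 0.47² + (-0.62)² = 1.0437
With 8 standardized items, total variance = 8. Proportion = 1.0437/8 = 0.1305 → 13.05%.

13.05%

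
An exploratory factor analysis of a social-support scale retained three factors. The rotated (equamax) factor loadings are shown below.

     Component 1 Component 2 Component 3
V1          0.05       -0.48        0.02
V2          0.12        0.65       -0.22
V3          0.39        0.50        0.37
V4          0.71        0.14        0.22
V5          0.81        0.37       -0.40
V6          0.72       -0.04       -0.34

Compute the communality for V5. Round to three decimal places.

h² = 0.81² + 0.37² + (-0.40)² = 0.6561 + 0.1369 + 0.1600 = 0.9530

0.953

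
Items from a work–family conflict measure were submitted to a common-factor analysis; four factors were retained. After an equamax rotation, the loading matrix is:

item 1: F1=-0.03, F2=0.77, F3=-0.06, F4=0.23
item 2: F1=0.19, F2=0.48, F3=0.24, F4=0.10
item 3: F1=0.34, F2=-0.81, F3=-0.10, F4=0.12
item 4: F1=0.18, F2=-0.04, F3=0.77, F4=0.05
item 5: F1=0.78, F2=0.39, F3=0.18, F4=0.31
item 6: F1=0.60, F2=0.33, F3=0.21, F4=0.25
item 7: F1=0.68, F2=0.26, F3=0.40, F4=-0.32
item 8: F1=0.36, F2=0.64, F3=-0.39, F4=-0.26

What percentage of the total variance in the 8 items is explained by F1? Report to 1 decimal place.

SS loadings for F1 = (-0.03)² + 0.19² + 0.34² + 0.18² + 0.78² + 0.60² + 0.68² + 0.36² = 1.7454
With 8 standardized items, total variance = 8. Proportion = 1.7454/8 = 0.2182 → 21.82%.

21.8%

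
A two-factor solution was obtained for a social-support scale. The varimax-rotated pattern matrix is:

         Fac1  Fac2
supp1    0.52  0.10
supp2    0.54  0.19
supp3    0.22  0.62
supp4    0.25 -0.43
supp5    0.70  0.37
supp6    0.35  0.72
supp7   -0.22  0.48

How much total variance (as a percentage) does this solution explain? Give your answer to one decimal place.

Communalities: 0.2804, 0.3277, 0.4328, 0.2474, 0.6269, 0.6409, 0.2788; Σh² = 2.8349.
Total variance with 7 standardized items is 7, so the solution explains 2.8349/7 = 0.4050 = 40.50%.

40.5%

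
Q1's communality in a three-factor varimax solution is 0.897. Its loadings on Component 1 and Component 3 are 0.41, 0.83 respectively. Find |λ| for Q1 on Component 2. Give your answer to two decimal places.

0.20

Under orthogonal rotation h² = Σλ², so λ_Component 2² = h² − (0.8570) = 0.897 − 0.8570 = 0.0400.
|λ| = √0.0400 = 0.2000.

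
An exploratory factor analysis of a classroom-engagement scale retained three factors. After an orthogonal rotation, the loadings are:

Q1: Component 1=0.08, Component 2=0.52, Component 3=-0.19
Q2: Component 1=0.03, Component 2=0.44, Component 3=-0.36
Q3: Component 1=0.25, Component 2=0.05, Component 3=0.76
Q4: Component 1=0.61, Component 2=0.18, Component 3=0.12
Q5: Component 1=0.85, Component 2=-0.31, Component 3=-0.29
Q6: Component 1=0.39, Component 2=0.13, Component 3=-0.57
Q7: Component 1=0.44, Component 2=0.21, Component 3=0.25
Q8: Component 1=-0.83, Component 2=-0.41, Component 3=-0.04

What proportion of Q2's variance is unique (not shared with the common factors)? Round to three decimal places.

0.676

h² = 0.03² + 0.44² + (-0.36)² = 0.0009 + 0.1936 + 0.1296 = 0.3241
Uniqueness u² = 1 − h² = 1 − 0.3241 = 0.6759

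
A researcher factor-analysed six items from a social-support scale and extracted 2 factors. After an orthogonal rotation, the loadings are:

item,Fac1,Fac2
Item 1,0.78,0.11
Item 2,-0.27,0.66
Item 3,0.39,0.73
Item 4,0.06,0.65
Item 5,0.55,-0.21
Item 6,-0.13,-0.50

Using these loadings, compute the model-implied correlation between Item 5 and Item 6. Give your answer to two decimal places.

r̂ = Σ λ_i·λ_j across factors = (0.55)(-0.13) + (-0.21)(-0.50)
  = -0.0715 +0.1050 = 0.0335

0.03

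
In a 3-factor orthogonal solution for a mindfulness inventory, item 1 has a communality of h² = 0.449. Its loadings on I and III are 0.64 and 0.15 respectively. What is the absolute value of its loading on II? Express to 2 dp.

Under orthogonal rotation h² = Σλ², so λ_II² = h² − (0.4321) = 0.449 − 0.4321 = 0.0169.
|λ| = √0.0169 = 0.1300.

0.13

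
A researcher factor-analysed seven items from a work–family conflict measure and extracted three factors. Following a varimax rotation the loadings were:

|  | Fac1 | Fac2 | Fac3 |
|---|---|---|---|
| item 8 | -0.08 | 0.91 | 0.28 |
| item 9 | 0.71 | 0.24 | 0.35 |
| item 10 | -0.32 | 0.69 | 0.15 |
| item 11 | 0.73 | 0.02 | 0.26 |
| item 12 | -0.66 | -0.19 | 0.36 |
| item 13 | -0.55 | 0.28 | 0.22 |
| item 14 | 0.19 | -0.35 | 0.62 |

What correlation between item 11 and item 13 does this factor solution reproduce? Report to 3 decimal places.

r̂ = Σ λ_i·λ_j across factors = (0.73)(-0.55) + (0.02)(0.28) + (0.26)(0.22)
  = -0.4015 +0.0056 +0.0572 = -0.3387

-0.339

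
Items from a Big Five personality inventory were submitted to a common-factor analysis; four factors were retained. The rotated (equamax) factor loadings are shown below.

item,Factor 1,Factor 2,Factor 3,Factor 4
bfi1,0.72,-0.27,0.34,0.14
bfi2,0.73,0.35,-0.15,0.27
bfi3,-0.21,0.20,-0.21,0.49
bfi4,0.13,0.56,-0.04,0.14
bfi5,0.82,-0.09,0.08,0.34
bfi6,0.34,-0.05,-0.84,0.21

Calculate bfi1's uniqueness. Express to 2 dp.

0.27

h² = 0.72² + (-0.27)² + 0.34² + 0.14² = 0.5184 + 0.0729 + 0.1156 + 0.0196 = 0.7265
Uniqueness u² = 1 − h² = 1 − 0.7265 = 0.2735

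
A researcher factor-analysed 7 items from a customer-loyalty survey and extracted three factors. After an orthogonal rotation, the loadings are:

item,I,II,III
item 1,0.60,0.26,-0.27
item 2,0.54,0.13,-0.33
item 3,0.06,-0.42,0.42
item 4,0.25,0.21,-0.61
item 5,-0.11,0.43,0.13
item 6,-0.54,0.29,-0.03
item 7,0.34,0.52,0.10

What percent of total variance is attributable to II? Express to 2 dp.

SS loadings for II = 0.26² + 0.13² + (-0.42)² + 0.21² + 0.43² + 0.29² + 0.52² = 0.8444
With 7 standardized items, total variance = 7. Proportion = 0.8444/7 = 0.1206 → 12.06%.

12.06%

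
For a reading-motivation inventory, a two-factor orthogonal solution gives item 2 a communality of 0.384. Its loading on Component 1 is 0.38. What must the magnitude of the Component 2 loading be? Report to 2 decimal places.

Under orthogonal rotation h² = Σλ², so λ_Component 2² = h² − (0.1444) = 0.384 − 0.1444 = 0.2396.
|λ| = √0.2396 = 0.4895.

0.49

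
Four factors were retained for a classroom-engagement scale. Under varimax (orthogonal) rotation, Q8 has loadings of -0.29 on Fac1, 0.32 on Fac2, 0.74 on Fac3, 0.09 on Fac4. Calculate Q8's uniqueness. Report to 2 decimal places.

0.26

h² = (-0.29)² + 0.32² + 0.74² + 0.09² = 0.0841 + 0.1024 + 0.5476 + 0.0081 = 0.7422
Uniqueness u² = 1 − h² = 1 − 0.7422 = 0.2578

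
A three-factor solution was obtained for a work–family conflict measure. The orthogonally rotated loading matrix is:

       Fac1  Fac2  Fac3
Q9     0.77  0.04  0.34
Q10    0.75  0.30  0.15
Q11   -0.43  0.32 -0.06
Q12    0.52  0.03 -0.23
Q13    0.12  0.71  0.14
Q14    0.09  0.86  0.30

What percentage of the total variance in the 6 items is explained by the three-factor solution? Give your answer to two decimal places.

SS loadings by factor: 1.6332, 1.4386, 0.3042; total = 3.3760.
Total variance with 6 standardized items is 6, so the solution explains 3.3760/6 = 0.5627 = 56.27%.

56.27%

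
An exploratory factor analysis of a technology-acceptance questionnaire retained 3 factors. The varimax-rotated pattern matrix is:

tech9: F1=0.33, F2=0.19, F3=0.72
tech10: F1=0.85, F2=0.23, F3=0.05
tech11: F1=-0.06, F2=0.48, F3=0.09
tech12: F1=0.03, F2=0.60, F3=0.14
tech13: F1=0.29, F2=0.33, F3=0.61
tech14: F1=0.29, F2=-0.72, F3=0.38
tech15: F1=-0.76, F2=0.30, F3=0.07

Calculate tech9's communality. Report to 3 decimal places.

h² = 0.33² + 0.19² + 0.72² = 0.1089 + 0.0361 + 0.5184 = 0.6634

0.663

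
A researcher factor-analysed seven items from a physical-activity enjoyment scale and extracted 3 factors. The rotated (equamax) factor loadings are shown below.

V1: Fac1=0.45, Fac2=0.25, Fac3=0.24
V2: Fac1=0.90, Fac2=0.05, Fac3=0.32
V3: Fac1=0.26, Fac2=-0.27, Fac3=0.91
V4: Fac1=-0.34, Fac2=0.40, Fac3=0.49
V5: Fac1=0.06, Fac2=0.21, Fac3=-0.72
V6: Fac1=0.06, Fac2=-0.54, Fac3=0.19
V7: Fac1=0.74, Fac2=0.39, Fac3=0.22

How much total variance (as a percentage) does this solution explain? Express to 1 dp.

Communalities: 0.3226, 0.9149, 0.9686, 0.5157, 0.5661, 0.3313, 0.7481; Σh² = 4.3673.
Total variance with 7 standardized items is 7, so the solution explains 4.3673/7 = 0.6239 = 62.39%.

62.4%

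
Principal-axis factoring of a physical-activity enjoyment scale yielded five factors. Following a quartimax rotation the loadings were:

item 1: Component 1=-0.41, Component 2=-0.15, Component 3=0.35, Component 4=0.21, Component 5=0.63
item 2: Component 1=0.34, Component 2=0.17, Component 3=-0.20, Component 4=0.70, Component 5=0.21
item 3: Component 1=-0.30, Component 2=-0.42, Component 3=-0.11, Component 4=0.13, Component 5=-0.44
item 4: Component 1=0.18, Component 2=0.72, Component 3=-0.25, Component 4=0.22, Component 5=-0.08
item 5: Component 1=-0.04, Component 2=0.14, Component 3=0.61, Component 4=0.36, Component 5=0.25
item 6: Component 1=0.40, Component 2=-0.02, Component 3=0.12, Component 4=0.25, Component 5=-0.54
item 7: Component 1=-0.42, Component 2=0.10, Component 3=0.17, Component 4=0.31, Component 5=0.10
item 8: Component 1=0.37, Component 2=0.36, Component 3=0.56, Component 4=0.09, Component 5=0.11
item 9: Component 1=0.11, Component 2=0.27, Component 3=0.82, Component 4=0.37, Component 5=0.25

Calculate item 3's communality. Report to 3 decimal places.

0.489

h² = (-0.30)² + (-0.42)² + (-0.11)² + 0.13² + (-0.44)² = 0.0900 + 0.1764 + 0.0121 + 0.0169 + 0.1936 = 0.4890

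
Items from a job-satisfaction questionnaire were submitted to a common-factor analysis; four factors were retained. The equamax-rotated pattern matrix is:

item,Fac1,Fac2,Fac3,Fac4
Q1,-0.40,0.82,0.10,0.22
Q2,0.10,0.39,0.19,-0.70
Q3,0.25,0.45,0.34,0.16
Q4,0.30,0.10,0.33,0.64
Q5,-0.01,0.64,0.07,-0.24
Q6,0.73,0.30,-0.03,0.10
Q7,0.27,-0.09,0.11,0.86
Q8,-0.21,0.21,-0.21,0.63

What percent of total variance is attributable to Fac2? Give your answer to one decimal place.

SS loadings for Fac2 = 0.82² + 0.39² + 0.45² + 0.10² + 0.64² + 0.30² + (-0.09)² + 0.21² = 1.5888
With 8 standardized items, total variance = 8. Proportion = 1.5888/8 = 0.1986 → 19.86%.

19.9%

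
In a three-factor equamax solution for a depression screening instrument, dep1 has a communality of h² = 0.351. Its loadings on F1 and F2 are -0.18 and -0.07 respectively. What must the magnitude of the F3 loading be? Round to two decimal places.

Under orthogonal rotation h² = Σλ², so λ_F3² = h² − (0.0373) = 0.351 − 0.0373 = 0.3137.
|λ| = √0.3137 = 0.5601.

0.56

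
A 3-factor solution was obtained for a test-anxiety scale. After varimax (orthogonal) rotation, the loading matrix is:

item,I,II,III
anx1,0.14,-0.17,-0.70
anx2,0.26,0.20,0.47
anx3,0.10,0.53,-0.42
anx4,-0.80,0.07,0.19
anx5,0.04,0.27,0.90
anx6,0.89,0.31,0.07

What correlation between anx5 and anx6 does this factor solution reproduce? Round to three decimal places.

0.182

r̂ = Σ λ_i·λ_j across factors = (0.04)(0.89) + (0.27)(0.31) + (0.90)(0.07)
  = +0.0356 +0.0837 +0.0630 = 0.1823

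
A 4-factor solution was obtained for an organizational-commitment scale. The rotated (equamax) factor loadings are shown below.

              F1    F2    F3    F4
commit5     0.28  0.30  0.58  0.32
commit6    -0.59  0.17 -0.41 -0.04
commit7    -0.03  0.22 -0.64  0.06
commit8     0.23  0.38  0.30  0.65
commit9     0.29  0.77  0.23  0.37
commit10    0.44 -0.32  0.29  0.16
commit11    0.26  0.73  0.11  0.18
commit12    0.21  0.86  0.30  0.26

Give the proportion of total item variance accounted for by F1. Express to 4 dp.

0.1087

SS loadings for F1 = 0.28² + (-0.59)² + (-0.03)² + 0.23² + 0.29² + 0.44² + 0.26² + 0.21² = 0.8697
Proportion of variance = 0.8697 / 8 = 0.1087.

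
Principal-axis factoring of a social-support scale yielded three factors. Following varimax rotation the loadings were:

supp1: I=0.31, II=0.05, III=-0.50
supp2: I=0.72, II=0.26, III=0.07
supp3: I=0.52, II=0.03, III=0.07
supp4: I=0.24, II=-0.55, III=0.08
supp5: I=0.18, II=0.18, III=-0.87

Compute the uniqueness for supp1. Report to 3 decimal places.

0.651

h² = 0.31² + 0.05² + (-0.50)² = 0.0961 + 0.0025 + 0.2500 = 0.3486
Uniqueness u² = 1 − h² = 1 − 0.3486 = 0.6514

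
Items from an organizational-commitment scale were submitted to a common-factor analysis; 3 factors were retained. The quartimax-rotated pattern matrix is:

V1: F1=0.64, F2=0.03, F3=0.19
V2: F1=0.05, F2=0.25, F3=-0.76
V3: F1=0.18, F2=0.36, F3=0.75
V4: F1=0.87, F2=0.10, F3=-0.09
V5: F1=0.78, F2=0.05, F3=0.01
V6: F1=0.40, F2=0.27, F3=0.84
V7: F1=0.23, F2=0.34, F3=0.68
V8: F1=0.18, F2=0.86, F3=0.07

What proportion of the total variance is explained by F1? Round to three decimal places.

0.257

SS loadings for F1 = 0.64² + 0.05² + 0.18² + 0.87² + 0.78² + 0.40² + 0.23² + 0.18² = 2.0551
Proportion of variance = 2.0551 / 8 = 0.2569.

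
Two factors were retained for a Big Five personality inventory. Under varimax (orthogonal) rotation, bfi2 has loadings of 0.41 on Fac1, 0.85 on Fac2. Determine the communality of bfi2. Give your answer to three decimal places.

0.891

h² = 0.41² + 0.85² = 0.1681 + 0.7225 = 0.8906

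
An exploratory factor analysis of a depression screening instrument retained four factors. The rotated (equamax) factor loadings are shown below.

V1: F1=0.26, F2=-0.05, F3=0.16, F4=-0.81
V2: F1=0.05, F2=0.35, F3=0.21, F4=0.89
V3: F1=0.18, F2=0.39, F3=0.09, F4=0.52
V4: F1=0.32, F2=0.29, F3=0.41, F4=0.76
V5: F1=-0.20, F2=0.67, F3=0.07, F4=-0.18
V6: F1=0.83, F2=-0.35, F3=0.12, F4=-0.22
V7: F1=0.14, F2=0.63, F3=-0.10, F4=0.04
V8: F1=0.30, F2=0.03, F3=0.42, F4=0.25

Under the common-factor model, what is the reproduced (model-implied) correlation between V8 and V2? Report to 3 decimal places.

r̂ = Σ λ_i·λ_j across factors = (0.30)(0.05) + (0.03)(0.35) + (0.42)(0.21) + (0.25)(0.89)
  = +0.0150 +0.0105 +0.0882 +0.2225 = 0.3362

0.336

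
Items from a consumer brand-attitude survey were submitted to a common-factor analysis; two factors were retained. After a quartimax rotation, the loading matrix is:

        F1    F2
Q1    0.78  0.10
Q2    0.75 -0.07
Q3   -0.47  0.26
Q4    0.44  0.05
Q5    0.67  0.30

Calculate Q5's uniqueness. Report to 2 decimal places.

h² = 0.67² + 0.30² = 0.4489 + 0.0900 = 0.5389
Uniqueness u² = 1 − h² = 1 − 0.5389 = 0.4611

0.46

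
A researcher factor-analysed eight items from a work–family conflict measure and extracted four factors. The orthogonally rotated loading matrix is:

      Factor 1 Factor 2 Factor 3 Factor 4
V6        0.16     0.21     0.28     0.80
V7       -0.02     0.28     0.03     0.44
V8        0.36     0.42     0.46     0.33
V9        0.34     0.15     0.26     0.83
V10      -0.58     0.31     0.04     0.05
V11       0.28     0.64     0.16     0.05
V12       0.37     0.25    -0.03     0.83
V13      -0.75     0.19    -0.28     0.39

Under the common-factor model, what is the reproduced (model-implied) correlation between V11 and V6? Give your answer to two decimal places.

r̂ = Σ λ_i·λ_j across factors = (0.28)(0.16) + (0.64)(0.21) + (0.16)(0.28) + (0.05)(0.80)
  = +0.0448 +0.1344 +0.0448 +0.0400 = 0.2640

0.26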